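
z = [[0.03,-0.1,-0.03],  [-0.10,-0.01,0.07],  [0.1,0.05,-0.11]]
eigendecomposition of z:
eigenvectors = [[-0.13, -0.78, 0.58],[-0.50, 0.58, 0.11],[0.85, -0.24, 0.8]]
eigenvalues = [-0.16, 0.1, -0.03]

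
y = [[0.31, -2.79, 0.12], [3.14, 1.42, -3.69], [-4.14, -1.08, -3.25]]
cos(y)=[[2.65, 11.63, -6.16], [-21.89, -4.55, 7.41], [7.86, -4.49, 0.30]]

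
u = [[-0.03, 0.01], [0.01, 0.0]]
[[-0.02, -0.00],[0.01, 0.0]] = u@[[0.65,0.01], [-0.34,-0.04]]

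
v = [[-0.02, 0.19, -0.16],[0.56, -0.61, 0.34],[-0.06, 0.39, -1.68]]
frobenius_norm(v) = 1.96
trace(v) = -2.31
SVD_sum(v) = [[-0.03,0.07,-0.20], [0.08,-0.19,0.55], [-0.23,0.55,-1.60]] + [[-0.06,  0.05,  0.03], [0.47,  -0.43,  -0.21], [0.17,  -0.16,  -0.08]] + [[0.07, 0.07, 0.01], [0.01, 0.01, 0.00], [-0.00, -0.00, -0.0]]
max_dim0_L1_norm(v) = 2.18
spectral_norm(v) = 1.82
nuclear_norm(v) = 2.64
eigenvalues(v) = [0.12, -0.61, -1.82]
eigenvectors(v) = [[0.76,  0.2,  0.12], [0.64,  -0.92,  -0.32], [0.11,  -0.34,  0.94]]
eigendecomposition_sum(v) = [[0.1,  0.02,  -0.00], [0.08,  0.02,  -0.00], [0.01,  0.00,  -0.0]] + [[-0.09,0.1,0.04], [0.4,-0.44,-0.2], [0.15,-0.17,-0.08]] + [[-0.03, 0.07, -0.2], [0.08, -0.19, 0.54], [-0.23, 0.55, -1.6]]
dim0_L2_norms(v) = [0.56, 0.75, 1.72]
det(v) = 0.13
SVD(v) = [[-0.12,0.12,-0.99],[0.32,-0.93,-0.15],[-0.94,-0.34,0.07]] @ diag([1.8197997574543001, 0.7213383673706064, 0.09746693043478784]) @ [[0.13, -0.32, 0.94], [-0.70, 0.64, 0.32], [-0.7, -0.7, -0.14]]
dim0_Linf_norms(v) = [0.56, 0.61, 1.68]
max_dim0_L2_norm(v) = 1.72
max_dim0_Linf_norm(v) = 1.68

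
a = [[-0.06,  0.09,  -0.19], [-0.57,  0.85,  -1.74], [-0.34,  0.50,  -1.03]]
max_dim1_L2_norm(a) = 2.02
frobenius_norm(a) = 2.36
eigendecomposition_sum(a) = [[-0.06, 0.09, -0.19], [-0.53, 0.75, -1.58], [-0.32, 0.45, -0.95]] + [[0.00, 0.0, -0.0], [-0.00, -0.0, 0.0], [-0.00, -0.0, 0.00]] + [[-0.0, 0.0, -0.00], [-0.04, 0.1, -0.16], [-0.02, 0.05, -0.08]]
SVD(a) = [[-0.09, -0.33, 0.94], [-0.86, 0.51, 0.09], [-0.51, -0.80, -0.33]] @ diag([2.3556906634212456, 0.003529441157729473, 0.0030068779630734533]) @ [[0.28, -0.42, 0.86], [0.46, 0.85, 0.26], [0.84, -0.32, -0.43]]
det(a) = -0.00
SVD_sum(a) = [[-0.06, 0.09, -0.19], [-0.57, 0.85, -1.74], [-0.34, 0.5, -1.03]] + [[-0.0,-0.0,-0.0], [0.00,0.00,0.0], [-0.0,-0.0,-0.0]] + [[0.0,  -0.00,  -0.0], [0.00,  -0.00,  -0.0], [-0.0,  0.0,  0.0]]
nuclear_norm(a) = 2.36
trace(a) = -0.24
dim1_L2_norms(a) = [0.22, 2.02, 1.19]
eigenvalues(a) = [-0.27, 0.0, 0.03]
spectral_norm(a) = 2.36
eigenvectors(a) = [[-0.1, -0.79, -0.00], [-0.85, 0.41, -0.9], [-0.51, 0.46, -0.43]]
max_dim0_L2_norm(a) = 2.03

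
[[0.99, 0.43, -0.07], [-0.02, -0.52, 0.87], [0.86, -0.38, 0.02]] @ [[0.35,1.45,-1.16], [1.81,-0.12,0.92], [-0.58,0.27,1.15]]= [[1.17, 1.36, -0.83], [-1.45, 0.27, 0.55], [-0.40, 1.3, -1.32]]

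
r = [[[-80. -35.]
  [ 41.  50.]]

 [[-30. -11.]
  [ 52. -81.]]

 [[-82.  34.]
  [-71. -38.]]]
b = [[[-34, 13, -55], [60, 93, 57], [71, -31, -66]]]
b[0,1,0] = 60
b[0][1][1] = 93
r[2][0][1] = 34.0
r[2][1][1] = -38.0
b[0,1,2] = 57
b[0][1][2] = 57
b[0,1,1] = 93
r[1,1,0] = 52.0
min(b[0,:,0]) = -34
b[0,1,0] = 60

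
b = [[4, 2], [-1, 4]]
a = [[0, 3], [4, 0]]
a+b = [[4, 5], [3, 4]]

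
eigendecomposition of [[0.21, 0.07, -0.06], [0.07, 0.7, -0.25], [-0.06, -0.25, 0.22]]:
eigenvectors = [[0.14, 0.95, 0.28], [0.91, -0.24, 0.34], [-0.39, -0.21, 0.9]]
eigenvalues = [0.82, 0.21, 0.11]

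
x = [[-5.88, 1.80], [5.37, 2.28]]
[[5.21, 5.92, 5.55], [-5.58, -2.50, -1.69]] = x @ [[-0.95, -0.78, -0.68], [-0.21, 0.74, 0.86]]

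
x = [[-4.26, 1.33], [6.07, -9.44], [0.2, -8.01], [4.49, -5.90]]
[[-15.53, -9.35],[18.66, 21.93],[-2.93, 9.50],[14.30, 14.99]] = x @ [[3.79, 1.84],[0.46, -1.14]]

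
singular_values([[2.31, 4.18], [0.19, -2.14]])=[5.12, 1.12]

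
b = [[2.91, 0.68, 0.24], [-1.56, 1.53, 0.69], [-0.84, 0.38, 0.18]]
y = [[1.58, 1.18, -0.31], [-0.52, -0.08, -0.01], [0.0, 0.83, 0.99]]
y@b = [[3.02,2.76,1.14], [-1.38,-0.48,-0.18], [-2.13,1.65,0.75]]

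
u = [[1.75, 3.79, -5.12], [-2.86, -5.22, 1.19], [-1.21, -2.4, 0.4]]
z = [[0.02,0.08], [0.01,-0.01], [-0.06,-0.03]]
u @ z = [[0.38, 0.26], [-0.18, -0.21], [-0.07, -0.08]]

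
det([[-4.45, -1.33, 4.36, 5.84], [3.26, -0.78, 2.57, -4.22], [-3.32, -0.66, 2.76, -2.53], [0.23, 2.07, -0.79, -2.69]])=311.797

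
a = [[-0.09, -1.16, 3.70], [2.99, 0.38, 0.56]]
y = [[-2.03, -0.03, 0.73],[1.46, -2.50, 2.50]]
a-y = [[1.94,-1.13,2.97],[1.53,2.88,-1.94]]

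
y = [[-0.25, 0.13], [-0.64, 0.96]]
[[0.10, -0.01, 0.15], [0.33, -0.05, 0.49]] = y @ [[-0.33, -0.00, -0.5], [0.12, -0.05, 0.18]]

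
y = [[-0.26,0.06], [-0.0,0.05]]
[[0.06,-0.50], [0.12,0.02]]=y@[[0.35, 2.03], [2.48, 0.43]]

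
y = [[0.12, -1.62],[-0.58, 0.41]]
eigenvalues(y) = [-0.72, 1.25]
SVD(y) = [[0.95, -0.3], [-0.3, -0.95]] @ diag([1.6931465365932206, 0.5258847836003453]) @ [[0.17, -0.99], [0.99, 0.17]]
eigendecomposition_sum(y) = [[-0.41, -0.59], [-0.21, -0.30]] + [[0.53, -1.03], [-0.37, 0.71]]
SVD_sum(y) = [[0.27, -1.59], [-0.09, 0.5]] + [[-0.15, -0.03], [-0.49, -0.09]]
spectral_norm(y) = 1.69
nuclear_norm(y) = 2.22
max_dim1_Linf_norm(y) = 1.62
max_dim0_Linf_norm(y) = 1.62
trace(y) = 0.53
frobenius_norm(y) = 1.77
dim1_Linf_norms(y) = [1.62, 0.58]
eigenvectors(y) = [[-0.89,0.82], [-0.46,-0.57]]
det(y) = -0.89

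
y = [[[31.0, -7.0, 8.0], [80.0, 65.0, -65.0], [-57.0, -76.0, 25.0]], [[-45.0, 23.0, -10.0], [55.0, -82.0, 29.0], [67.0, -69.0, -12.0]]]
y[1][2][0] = 67.0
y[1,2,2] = -12.0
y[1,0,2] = -10.0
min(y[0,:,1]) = -76.0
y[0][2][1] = -76.0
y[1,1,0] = 55.0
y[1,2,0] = 67.0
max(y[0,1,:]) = 80.0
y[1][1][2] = 29.0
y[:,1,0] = [80.0, 55.0]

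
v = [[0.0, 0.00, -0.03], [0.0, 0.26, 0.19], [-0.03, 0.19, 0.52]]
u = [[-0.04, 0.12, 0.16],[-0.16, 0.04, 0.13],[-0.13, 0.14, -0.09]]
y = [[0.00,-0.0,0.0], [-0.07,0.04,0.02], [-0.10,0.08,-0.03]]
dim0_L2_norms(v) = [0.03, 0.32, 0.55]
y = v @ u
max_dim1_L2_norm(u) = 0.21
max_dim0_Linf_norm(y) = 0.1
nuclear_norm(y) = 0.19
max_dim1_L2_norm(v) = 0.55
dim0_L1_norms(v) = [0.03, 0.45, 0.74]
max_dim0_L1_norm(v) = 0.74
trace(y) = 0.01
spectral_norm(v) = 0.62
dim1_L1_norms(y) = [0.0, 0.13, 0.21]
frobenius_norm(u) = 0.36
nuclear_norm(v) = 0.78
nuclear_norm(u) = 0.58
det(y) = 0.00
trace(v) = 0.78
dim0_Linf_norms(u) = [0.16, 0.14, 0.16]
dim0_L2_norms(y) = [0.12, 0.09, 0.04]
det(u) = -0.01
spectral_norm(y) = 0.15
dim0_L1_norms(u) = [0.33, 0.3, 0.38]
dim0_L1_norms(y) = [0.17, 0.12, 0.05]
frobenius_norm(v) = 0.64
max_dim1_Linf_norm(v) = 0.52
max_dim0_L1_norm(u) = 0.38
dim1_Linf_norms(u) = [0.16, 0.16, 0.14]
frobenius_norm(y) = 0.16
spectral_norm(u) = 0.29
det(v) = -0.00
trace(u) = -0.09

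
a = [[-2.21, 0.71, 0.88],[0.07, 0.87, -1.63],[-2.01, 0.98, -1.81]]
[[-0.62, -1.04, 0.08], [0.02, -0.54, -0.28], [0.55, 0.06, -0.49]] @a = [[1.14, -1.27, 1.0], [0.48, -0.73, 1.40], [-0.23, -0.04, 1.27]]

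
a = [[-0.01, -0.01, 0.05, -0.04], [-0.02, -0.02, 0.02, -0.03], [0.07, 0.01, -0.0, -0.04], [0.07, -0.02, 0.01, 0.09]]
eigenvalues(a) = [(0.07+0.05j), (0.07-0.05j), (-0.07+0j), (-0.02+0j)]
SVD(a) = [[-0.33, -0.3, -0.75, -0.49], [-0.29, -0.06, -0.42, 0.86], [0.09, -0.95, 0.28, 0.1], [0.89, -0.04, -0.44, 0.08]] @ diag([0.12676634623080696, 0.08290273836672485, 0.05778635359743393, 0.014770469610065765]) @ [[0.61, -0.06, -0.11, 0.78], [-0.78, -0.06, -0.2, 0.59], [0.08, 0.47, -0.87, -0.14], [0.05, -0.88, -0.45, -0.17]]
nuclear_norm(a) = 0.28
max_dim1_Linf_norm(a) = 0.09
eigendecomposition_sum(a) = [[(0.01+0.03j), -0.01j, 0.01+0.01j, (-0.02+0.03j)], [(-0+0.01j), -0j, 0.00+0.01j, -0.01+0.00j], [(0.01+0.03j), -0.01j, (0.02+0.01j), (-0.02+0.03j)], [(0.03-0.03j), (-0.01+0j), 0.01-0.02j, (0.04+0.01j)]] + [[(0.01-0.03j), 0.01j, 0.01-0.01j, (-0.02-0.03j)],[(-0-0.01j), 0j, 0.00-0.01j, -0.01-0.00j],[0.01-0.03j, 0.00+0.01j, (0.02-0.01j), (-0.02-0.03j)],[(0.03+0.03j), (-0.01-0j), 0.01+0.02j, (0.04-0.01j)]] + [[(-0.03-0j), -0.01-0.00j, 0.03+0.00j, (-0-0j)], [(-0.02-0j), -0.01-0.00j, (0.02+0j), (-0-0j)], [0.04+0.00j, 0.02+0.00j, (-0.03-0j), 0.00+0.00j], [0.01+0.00j, 0.00+0.00j, (-0.01-0j), 0j]] + [[(-0+0j), 0j, 0.00+0.00j, 0.00-0.00j], [0.01-0.00j, (-0.01-0j), (-0-0j), -0.00+0.00j], [-0j, -0.01-0.00j, (-0-0j), (-0+0j)], [-0j, -0.00-0.00j, (-0-0j), -0.00+0.00j]]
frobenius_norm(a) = 0.16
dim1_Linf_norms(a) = [0.05, 0.03, 0.07, 0.09]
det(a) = 0.00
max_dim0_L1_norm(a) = 0.2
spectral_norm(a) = 0.13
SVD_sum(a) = [[-0.03, 0.0, 0.00, -0.03], [-0.02, 0.0, 0.00, -0.03], [0.01, -0.00, -0.0, 0.01], [0.07, -0.01, -0.01, 0.09]] + [[0.02, 0.00, 0.01, -0.01],[0.00, 0.0, 0.0, -0.00],[0.06, 0.0, 0.02, -0.05],[0.0, 0.0, 0.00, -0.00]] + [[-0.0,-0.02,0.04,0.01], [-0.0,-0.01,0.02,0.0], [0.0,0.01,-0.01,-0.00], [-0.00,-0.01,0.02,0.0]] + [[-0.0, 0.01, 0.0, 0.00], [0.00, -0.01, -0.01, -0.0], [0.00, -0.0, -0.00, -0.00], [0.00, -0.0, -0.0, -0.0]]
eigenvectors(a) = [[(0.18-0.41j), (0.18+0.41j), (-0.56+0j), (-0.1+0j)],[(0.16-0.11j), 0.16+0.11j, -0.42+0.00j, 0.91+0.00j],[(0.19-0.54j), (0.19+0.54j), (0.7+0j), 0.36+0.00j],[-0.66+0.00j, -0.66-0.00j, (0.15+0j), (0.2+0j)]]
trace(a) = 0.06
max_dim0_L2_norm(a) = 0.11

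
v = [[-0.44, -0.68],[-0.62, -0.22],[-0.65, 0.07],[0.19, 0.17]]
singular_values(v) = [1.13, 0.55]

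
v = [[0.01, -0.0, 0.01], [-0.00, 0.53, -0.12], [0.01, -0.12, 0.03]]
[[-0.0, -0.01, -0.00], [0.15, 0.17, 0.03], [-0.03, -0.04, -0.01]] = v @ [[0.14,-0.14,0.08], [0.21,0.11,-0.03], [-0.33,-0.94,-0.4]]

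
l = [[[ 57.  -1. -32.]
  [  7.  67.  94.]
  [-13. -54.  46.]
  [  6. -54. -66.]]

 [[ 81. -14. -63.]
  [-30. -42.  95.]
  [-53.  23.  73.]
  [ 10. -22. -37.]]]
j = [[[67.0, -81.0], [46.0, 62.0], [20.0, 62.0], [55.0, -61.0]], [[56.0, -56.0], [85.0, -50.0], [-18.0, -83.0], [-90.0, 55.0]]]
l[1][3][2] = -37.0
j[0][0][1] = -81.0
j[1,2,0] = -18.0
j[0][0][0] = 67.0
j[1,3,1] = 55.0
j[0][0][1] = -81.0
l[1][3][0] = 10.0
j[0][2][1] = 62.0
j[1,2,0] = -18.0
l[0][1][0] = 7.0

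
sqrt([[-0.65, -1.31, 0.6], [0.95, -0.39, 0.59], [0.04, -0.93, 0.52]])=[[(0.19+0.08j),(-1.07+0.05j),0.76-0.13j], [(0.99-0.12j),(0.78-0.08j),(-0.08+0.19j)], [0.52-0.18j,(-0.34-0.12j),(0.43+0.3j)]]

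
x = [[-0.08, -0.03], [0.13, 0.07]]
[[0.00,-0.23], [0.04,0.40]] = x@[[-0.83, 2.5], [2.1, 1.05]]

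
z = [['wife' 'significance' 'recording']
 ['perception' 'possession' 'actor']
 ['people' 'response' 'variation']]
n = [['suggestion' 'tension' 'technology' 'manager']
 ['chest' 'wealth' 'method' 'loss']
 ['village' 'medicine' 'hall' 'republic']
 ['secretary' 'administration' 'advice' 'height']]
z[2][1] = 'response'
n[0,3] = 'manager'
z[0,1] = 'significance'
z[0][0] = 'wife'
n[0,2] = 'technology'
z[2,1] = 'response'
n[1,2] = 'method'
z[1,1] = 'possession'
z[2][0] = 'people'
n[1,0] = 'chest'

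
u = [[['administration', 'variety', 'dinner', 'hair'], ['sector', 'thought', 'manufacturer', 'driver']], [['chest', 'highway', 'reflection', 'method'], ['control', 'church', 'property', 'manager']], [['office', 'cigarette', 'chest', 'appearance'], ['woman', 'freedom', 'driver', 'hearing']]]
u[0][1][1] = 'thought'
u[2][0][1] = 'cigarette'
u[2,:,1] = ['cigarette', 'freedom']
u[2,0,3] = 'appearance'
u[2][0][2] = 'chest'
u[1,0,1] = 'highway'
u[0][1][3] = 'driver'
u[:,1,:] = [['sector', 'thought', 'manufacturer', 'driver'], ['control', 'church', 'property', 'manager'], ['woman', 'freedom', 'driver', 'hearing']]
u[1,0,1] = 'highway'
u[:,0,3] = ['hair', 'method', 'appearance']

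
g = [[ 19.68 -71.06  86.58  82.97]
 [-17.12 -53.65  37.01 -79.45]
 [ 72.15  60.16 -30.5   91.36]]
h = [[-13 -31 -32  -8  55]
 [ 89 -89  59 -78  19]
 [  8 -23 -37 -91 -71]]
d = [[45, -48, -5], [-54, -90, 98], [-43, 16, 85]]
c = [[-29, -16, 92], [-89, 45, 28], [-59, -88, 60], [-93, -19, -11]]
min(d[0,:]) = -48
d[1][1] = -90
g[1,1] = -53.65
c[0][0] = -29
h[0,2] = -32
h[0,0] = -13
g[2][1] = 60.16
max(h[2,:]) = 8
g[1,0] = -17.12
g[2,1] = 60.16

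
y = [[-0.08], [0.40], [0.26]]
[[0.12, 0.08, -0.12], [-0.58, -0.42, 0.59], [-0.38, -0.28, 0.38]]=y@[[-1.46, -1.06, 1.48]]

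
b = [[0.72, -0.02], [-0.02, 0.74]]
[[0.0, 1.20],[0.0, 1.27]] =b@[[0.00, 1.71], [0.00, 1.76]]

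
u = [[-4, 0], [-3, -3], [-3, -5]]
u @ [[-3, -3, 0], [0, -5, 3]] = [[12, 12, 0], [9, 24, -9], [9, 34, -15]]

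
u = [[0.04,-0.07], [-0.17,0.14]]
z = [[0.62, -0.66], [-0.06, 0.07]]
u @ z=[[0.03, -0.03], [-0.11, 0.12]]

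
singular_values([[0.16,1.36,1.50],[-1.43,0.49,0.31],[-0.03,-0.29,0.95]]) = [2.19, 1.43, 0.82]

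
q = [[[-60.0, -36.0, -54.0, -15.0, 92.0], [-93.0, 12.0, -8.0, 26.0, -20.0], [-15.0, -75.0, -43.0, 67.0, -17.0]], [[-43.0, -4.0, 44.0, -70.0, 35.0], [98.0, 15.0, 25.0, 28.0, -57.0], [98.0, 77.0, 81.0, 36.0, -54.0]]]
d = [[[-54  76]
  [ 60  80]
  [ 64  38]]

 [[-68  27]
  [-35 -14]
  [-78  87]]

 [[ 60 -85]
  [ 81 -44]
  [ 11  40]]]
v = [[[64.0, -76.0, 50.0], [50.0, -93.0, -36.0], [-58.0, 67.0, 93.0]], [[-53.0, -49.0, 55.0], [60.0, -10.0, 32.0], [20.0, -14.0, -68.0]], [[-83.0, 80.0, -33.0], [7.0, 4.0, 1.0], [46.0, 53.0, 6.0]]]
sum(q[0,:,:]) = -239.0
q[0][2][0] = -15.0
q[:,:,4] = [[92.0, -20.0, -17.0], [35.0, -57.0, -54.0]]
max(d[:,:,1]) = 87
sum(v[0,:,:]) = 61.0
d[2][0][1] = -85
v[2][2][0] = 46.0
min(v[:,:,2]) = -68.0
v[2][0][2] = -33.0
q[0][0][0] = -60.0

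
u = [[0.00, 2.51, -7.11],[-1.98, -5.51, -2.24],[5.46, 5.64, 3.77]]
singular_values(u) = [10.65, 7.42, 1.85]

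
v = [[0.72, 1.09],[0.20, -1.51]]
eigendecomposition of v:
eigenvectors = [[1.0, -0.42], [0.09, 0.91]]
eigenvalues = [0.81, -1.6]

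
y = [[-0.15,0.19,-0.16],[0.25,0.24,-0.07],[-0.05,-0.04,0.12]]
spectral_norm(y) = 0.38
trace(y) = 0.21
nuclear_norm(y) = 0.74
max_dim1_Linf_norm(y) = 0.25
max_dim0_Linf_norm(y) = 0.25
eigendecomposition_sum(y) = [[-0.21,0.08,-0.08], [0.10,-0.04,0.04], [-0.02,0.01,-0.01]] + [[0.06,0.12,-0.07],[0.14,0.26,-0.17],[-0.04,-0.07,0.04]] + [[-0.0,  -0.0,  -0.01], [0.00,  0.01,  0.06], [0.0,  0.02,  0.08]]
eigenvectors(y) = [[-0.89, 0.40, -0.09], [0.44, 0.89, 0.57], [-0.07, -0.22, 0.82]]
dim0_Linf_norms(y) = [0.25, 0.24, 0.16]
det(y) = -0.01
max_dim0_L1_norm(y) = 0.47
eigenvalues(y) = [-0.26, 0.37, 0.1]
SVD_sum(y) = [[0.07, 0.11, -0.06],  [0.16, 0.26, -0.14],  [-0.05, -0.08, 0.04]] + [[-0.21,0.07,-0.11], [0.10,-0.03,0.05], [0.02,-0.01,0.01]] + [[-0.00, 0.01, 0.01], [-0.0, 0.01, 0.02], [-0.02, 0.05, 0.07]]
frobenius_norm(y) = 0.48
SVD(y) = [[0.38, -0.91, 0.19], [0.88, 0.42, 0.22], [-0.28, 0.08, 0.96]] @ diag([0.3779649692756833, 0.2776003257752053, 0.0882073757116235]) @ [[0.47,0.78,-0.41], [0.85,-0.27,0.45], [-0.24,0.56,0.79]]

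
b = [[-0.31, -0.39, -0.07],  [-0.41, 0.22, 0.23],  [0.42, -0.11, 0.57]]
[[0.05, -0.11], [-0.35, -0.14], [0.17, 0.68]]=b@[[0.49, 0.58], [-0.49, -0.30], [-0.16, 0.70]]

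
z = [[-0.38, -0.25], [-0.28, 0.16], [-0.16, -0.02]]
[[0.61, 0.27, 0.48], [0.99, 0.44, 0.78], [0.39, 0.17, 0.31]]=z @ [[-2.64, -1.16, -2.08], [1.58, 0.69, 1.24]]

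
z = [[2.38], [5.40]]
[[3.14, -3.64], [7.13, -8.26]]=z@[[1.32,-1.53]]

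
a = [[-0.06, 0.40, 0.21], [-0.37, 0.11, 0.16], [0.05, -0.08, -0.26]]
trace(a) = -0.21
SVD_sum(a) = [[-0.20, 0.27, 0.24], [-0.16, 0.22, 0.20], [0.11, -0.15, -0.14]] + [[0.15, 0.1, 0.01], [-0.20, -0.13, -0.02], [-0.02, -0.01, -0.0]] + [[-0.02, 0.03, -0.05],[-0.01, 0.02, -0.03],[-0.04, 0.08, -0.12]]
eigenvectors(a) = [[(-0.15+0.68j), (-0.15-0.68j), -0.02+0.00j],[-0.71+0.00j, (-0.71-0j), -0.46+0.00j],[0.13-0.04j, 0.13+0.04j, 0.89+0.00j]]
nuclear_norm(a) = 1.05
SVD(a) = [[-0.71, 0.61, 0.35], [-0.59, -0.79, 0.19], [0.39, -0.07, 0.92]] @ diag([0.5836075779919646, 0.3006065542939372, 0.16684691913810948]) @ [[0.48, -0.65, -0.59], [0.83, 0.55, 0.07], [-0.28, 0.53, -0.80]]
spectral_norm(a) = 0.58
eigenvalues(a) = [(0.01+0.36j), (0.01-0.36j), (-0.22+0j)]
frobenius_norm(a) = 0.68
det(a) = -0.03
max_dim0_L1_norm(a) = 0.63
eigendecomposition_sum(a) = [[(-0.03+0.18j),(0.2-0j),0.10+0.00j], [-0.19+0.01j,0.04+0.20j,0.02+0.10j], [(0.03-0.01j),-0.02-0.03j,-0.01-0.02j]] + [[(-0.03-0.18j), 0.20+0.00j, (0.1-0j)], [(-0.19-0.01j), 0.04-0.20j, 0.02-0.10j], [(0.03+0.01j), (-0.02+0.03j), (-0.01+0.02j)]] + [[0.00-0.00j, -0j, (0.01-0j)],[0.01-0.00j, (0.02-0j), 0.12-0.00j],[-0.02+0.00j, -0.04+0.00j, (-0.24+0j)]]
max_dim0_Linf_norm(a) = 0.4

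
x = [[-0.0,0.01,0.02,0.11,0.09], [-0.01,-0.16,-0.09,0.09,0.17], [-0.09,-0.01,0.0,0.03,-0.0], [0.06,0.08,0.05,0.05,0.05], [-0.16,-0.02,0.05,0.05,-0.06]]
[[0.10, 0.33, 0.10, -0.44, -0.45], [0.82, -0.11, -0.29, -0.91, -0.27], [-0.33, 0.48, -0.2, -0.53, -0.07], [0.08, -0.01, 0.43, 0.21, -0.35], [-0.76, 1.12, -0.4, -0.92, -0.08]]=x@[[3.45, -4.13, 1.06, 5.02, 0.32], [-2.86, -0.62, 2.22, 3.1, -0.63], [0.24, 3.71, 2.98, -2.51, -2.25], [-1.6, 3.52, -2.59, -1.68, -1.63], [3.3, -1.40, 3.42, -2.60, -2.47]]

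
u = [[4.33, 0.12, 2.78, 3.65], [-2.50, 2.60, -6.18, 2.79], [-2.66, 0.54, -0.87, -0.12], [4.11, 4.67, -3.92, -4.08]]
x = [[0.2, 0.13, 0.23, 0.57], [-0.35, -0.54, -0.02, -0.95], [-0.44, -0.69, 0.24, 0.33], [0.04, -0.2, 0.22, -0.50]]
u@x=[[-0.25, -2.15, 2.46, 1.45], [1.42, 1.98, -1.5, -7.33], [-0.34, -0.01, -0.86, -2.26], [0.75, 1.53, -0.99, -1.35]]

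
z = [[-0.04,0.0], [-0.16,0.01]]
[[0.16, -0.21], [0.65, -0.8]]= z @ [[-4.01, 5.29], [0.89, 4.9]]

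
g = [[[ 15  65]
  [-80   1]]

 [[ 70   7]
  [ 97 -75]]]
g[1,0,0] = 70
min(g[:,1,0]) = -80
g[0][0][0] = 15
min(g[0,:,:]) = -80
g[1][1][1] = -75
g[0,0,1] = 65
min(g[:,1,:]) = -80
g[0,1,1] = 1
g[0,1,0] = -80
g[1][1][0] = 97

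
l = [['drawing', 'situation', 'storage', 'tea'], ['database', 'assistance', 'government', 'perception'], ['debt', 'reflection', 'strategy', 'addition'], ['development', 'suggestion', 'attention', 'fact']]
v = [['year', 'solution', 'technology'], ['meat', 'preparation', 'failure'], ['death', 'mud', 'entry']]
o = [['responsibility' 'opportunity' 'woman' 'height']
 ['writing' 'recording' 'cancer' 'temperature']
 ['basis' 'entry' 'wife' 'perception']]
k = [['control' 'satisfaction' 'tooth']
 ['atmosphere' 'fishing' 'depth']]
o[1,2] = 'cancer'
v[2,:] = ['death', 'mud', 'entry']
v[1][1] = 'preparation'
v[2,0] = 'death'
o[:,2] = ['woman', 'cancer', 'wife']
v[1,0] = 'meat'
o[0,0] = 'responsibility'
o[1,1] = 'recording'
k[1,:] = ['atmosphere', 'fishing', 'depth']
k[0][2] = 'tooth'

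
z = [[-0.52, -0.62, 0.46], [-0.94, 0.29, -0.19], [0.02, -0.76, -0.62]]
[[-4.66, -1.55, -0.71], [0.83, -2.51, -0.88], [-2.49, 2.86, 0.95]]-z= [[-4.14,-0.93,-1.17], [1.77,-2.8,-0.69], [-2.51,3.62,1.57]]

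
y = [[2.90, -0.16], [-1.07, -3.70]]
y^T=[[2.9, -1.07], [-0.16, -3.7]]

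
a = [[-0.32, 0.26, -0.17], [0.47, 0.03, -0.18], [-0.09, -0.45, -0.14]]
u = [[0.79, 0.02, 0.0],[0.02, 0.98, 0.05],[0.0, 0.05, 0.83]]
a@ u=[[-0.25, 0.24, -0.13],[0.37, 0.03, -0.15],[-0.08, -0.45, -0.14]]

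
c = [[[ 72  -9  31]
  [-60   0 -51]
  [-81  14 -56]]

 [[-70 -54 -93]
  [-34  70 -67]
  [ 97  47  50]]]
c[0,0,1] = -9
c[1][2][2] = 50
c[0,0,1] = -9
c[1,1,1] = 70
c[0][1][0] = -60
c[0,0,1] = -9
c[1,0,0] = -70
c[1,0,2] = -93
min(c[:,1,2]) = -67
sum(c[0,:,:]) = -140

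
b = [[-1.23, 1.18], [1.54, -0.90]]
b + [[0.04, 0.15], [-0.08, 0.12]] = [[-1.19,1.33], [1.46,-0.78]]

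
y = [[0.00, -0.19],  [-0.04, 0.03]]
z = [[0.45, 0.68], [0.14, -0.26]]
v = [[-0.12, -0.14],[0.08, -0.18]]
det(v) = 0.03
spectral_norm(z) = 0.83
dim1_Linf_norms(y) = [0.19, 0.04]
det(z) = -0.21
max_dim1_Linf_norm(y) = 0.19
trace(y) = 0.03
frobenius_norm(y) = 0.20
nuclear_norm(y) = 0.23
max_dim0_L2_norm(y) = 0.19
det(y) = -0.01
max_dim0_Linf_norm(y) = 0.19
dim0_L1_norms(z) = [0.59, 0.94]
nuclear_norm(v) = 0.37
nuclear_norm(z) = 1.08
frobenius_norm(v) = 0.27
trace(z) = 0.19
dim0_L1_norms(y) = [0.04, 0.22]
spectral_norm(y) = 0.19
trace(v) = -0.30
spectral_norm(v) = 0.23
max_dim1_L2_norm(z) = 0.82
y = z @ v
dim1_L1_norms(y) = [0.19, 0.07]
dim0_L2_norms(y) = [0.04, 0.19]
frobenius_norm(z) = 0.87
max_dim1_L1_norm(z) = 1.13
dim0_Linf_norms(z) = [0.45, 0.68]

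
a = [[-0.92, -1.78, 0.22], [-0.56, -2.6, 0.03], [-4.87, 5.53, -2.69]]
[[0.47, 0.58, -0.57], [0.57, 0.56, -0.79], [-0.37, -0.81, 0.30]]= a@[[-0.14,-0.23,0.13],[-0.19,-0.16,0.28],[0.0,0.39,0.23]]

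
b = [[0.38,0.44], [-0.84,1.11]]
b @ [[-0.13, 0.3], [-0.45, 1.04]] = [[-0.25, 0.57], [-0.39, 0.9]]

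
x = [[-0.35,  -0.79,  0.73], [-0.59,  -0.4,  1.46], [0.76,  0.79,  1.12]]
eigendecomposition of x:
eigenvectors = [[0.62, 0.74, 0.08], [0.7, -0.67, 0.55], [-0.36, -0.04, 0.83]]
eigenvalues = [-1.68, 0.33, 1.72]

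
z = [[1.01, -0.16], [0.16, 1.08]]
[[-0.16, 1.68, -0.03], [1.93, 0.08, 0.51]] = z @[[0.12,1.64,0.04], [1.77,-0.17,0.47]]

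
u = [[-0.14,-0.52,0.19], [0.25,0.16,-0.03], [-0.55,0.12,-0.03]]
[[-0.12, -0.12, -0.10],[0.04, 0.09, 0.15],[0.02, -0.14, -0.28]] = u @ [[0.01, 0.29, 0.53],[0.19, 0.08, 0.11],[-0.08, -0.21, 0.17]]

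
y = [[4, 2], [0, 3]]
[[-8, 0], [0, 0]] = y@[[-2, 0], [0, 0]]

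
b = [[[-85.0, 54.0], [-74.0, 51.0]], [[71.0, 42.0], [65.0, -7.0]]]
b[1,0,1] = 42.0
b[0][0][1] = 54.0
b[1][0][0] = 71.0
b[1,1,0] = 65.0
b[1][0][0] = 71.0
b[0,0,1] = 54.0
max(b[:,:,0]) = 71.0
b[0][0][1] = 54.0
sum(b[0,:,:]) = -54.0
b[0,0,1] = 54.0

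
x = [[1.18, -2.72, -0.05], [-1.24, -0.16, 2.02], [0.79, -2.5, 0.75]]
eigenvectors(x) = [[0.78+0.00j, 0.63+0.19j, (0.63-0.19j)], [0.44+0.00j, 0.11-0.32j, 0.11+0.32j], [0.43+0.00j, (0.67+0j), (0.67-0j)]]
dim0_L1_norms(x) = [3.21, 5.38, 2.82]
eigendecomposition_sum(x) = [[(-0.5+0j), -0.30+0.00j, (0.52-0j)], [(-0.28+0j), -0.17+0.00j, (0.29-0j)], [-0.28+0.00j, -0.17+0.00j, (0.28-0j)]] + [[0.84-0.97j, (-1.21+0.06j), -0.28+1.70j], [-0.48-0.45j, 0.01+0.62j, (0.86+0.18j)], [0.53-1.20j, -1.17+0.42j, (0.23+1.75j)]] + [[0.84+0.97j, -1.21-0.06j, -0.28-1.70j], [-0.48+0.45j, 0.01-0.62j, (0.86-0.18j)], [(0.53+1.2j), (-1.17-0.42j), (0.23-1.75j)]]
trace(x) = 1.77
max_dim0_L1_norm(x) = 5.38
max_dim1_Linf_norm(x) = 2.72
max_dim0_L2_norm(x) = 3.7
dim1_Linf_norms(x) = [2.72, 2.02, 2.5]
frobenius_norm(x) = 4.68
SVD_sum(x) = [[1.06, -2.73, 0.32], [-0.03, 0.07, -0.01], [0.96, -2.49, 0.29]] + [[0.19, 0.04, -0.33], [-1.19, -0.22, 2.04], [-0.24, -0.05, 0.42]] + [[-0.06, -0.03, -0.04],[-0.02, -0.01, -0.02],[0.07, 0.03, 0.04]]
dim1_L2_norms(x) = [2.97, 2.38, 2.73]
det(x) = -1.21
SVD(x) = [[-0.74, 0.15, -0.66], [0.02, -0.97, -0.25], [-0.67, -0.2, 0.71]] @ diag([3.9803900123619695, 2.452453193488871, 0.1243731612338851]) @ [[-0.36, 0.93, -0.11], [0.50, 0.09, -0.86], [0.79, 0.36, 0.5]]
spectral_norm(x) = 3.98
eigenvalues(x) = [(-0.39+0j), (1.08+1.4j), (1.08-1.4j)]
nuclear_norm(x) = 6.56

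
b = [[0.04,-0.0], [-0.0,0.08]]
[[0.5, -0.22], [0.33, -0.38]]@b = [[0.02, -0.02],[0.01, -0.03]]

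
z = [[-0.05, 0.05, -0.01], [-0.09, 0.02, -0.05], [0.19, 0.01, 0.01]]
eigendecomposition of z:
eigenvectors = [[-0.05-0.31j, -0.05+0.31j, -0.33+0.00j],  [0.31-0.50j, 0.31+0.50j, 0.22+0.00j],  [(-0.75+0j), (-0.75-0j), 0.92+0.00j]]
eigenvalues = [(0.02+0.09j), (0.02-0.09j), (-0.06+0j)]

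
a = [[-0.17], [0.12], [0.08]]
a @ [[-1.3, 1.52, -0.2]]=[[0.22, -0.26, 0.03], [-0.16, 0.18, -0.02], [-0.1, 0.12, -0.02]]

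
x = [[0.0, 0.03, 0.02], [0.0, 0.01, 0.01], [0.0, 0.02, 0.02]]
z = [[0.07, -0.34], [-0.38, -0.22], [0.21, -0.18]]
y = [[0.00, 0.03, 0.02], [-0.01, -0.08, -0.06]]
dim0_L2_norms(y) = [0.01, 0.09, 0.06]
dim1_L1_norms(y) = [0.05, 0.15]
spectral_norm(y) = 0.11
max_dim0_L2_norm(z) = 0.44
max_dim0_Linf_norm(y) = 0.08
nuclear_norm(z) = 0.88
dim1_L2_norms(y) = [0.04, 0.1]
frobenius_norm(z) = 0.62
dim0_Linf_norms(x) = [0.0, 0.03, 0.02]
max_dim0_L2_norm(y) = 0.09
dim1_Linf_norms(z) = [0.34, 0.38, 0.21]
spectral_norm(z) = 0.47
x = z @ y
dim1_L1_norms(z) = [0.41, 0.6, 0.39]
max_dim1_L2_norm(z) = 0.44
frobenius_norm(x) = 0.05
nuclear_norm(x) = 0.05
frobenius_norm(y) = 0.11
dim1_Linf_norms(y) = [0.03, 0.08]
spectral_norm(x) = 0.05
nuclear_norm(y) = 0.11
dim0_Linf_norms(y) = [0.01, 0.08, 0.06]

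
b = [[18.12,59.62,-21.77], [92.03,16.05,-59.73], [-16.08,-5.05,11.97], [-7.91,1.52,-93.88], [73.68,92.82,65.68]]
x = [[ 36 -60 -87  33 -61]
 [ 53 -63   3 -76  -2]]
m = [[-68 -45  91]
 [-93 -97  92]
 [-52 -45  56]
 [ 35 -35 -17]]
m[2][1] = -45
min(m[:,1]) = -97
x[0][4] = -61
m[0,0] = -68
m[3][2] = -17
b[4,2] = 65.68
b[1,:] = [92.03, 16.05, -59.73]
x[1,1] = -63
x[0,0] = 36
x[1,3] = -76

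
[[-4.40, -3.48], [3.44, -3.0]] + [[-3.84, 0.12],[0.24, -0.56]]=[[-8.24, -3.36],[3.68, -3.56]]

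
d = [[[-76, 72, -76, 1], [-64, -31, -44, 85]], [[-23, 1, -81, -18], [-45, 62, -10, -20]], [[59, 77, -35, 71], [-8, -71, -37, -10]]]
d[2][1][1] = -71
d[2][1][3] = -10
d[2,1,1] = -71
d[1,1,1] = 62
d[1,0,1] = 1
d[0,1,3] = 85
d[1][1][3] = -20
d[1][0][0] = -23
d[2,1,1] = -71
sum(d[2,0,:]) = 172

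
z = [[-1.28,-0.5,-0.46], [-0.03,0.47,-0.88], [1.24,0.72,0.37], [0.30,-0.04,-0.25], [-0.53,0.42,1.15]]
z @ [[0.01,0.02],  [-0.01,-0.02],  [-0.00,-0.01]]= [[-0.01, -0.01], [-0.00, -0.00], [0.01, 0.01], [0.0, 0.01], [-0.01, -0.03]]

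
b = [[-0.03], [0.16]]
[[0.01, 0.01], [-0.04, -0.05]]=b @ [[-0.27, -0.33]]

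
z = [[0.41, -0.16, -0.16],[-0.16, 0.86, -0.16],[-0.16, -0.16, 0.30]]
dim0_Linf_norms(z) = [0.41, 0.86, 0.3]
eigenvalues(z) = [0.12, 0.52, 0.93]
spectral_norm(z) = 0.93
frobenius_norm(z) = 1.07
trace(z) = 1.57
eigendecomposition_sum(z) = [[0.04,0.02,0.05],[0.02,0.01,0.03],[0.05,0.03,0.07]] + [[0.32, 0.03, -0.25], [0.03, 0.00, -0.02], [-0.25, -0.02, 0.20]] + [[0.05, -0.21, 0.04], [-0.21, 0.85, -0.16], [0.04, -0.16, 0.03]]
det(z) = 0.06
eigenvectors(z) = [[-0.58, -0.78, 0.24], [-0.29, -0.08, -0.95], [-0.76, 0.62, 0.18]]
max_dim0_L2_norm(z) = 0.89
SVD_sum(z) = [[0.05, -0.21, 0.04],[-0.21, 0.85, -0.16],[0.04, -0.16, 0.03]] + [[0.32, 0.03, -0.25], [0.03, 0.0, -0.02], [-0.25, -0.02, 0.20]] + [[0.04, 0.02, 0.05], [0.02, 0.01, 0.03], [0.05, 0.03, 0.07]]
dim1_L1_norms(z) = [0.73, 1.18, 0.62]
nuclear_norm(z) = 1.57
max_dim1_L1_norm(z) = 1.18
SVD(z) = [[-0.24, -0.78, 0.58], [0.95, -0.08, 0.29], [-0.18, 0.62, 0.76]] @ diag([0.9303255980329179, 0.5213348577673385, 0.11833954419974385]) @ [[-0.24, 0.95, -0.18],  [-0.78, -0.08, 0.62],  [0.58, 0.29, 0.76]]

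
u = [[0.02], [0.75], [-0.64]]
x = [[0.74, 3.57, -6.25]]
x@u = [[6.69]]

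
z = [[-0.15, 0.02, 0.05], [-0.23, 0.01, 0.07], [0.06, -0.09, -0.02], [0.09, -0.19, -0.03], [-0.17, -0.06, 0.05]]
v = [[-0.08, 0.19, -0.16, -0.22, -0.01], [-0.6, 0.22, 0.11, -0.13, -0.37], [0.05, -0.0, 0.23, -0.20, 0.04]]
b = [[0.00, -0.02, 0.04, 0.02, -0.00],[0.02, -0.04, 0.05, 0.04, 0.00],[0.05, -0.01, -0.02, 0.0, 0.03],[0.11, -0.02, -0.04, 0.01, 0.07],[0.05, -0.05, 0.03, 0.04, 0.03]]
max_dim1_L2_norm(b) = 0.14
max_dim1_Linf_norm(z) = 0.23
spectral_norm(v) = 0.77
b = z @ v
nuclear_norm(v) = 1.39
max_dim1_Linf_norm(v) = 0.6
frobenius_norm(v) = 0.89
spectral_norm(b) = 0.17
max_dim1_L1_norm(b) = 0.25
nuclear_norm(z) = 0.58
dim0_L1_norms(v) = [0.73, 0.41, 0.5, 0.55, 0.42]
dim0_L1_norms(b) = [0.23, 0.14, 0.18, 0.11, 0.13]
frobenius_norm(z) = 0.42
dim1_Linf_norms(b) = [0.04, 0.05, 0.05, 0.11, 0.05]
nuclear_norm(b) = 0.30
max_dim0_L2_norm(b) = 0.13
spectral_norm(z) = 0.36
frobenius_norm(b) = 0.20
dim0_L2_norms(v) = [0.61, 0.29, 0.3, 0.32, 0.37]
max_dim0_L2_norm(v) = 0.61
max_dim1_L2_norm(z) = 0.24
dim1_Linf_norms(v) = [0.22, 0.6, 0.23]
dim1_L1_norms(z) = [0.22, 0.31, 0.17, 0.31, 0.28]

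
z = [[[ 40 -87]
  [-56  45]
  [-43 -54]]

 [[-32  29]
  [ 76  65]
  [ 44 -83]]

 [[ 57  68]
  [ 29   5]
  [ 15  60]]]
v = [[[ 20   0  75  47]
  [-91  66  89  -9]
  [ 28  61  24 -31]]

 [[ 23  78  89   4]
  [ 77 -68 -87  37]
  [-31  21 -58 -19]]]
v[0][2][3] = -31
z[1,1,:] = [76, 65]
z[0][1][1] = 45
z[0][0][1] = -87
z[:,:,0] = [[40, -56, -43], [-32, 76, 44], [57, 29, 15]]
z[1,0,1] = 29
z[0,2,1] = -54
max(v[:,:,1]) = 78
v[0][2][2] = 24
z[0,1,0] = -56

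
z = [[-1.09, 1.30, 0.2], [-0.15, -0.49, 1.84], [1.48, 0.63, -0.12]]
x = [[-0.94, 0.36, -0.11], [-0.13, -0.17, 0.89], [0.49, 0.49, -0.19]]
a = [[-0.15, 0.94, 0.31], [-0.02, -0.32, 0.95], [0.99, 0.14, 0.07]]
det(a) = 1.01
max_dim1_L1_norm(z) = 2.59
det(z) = 4.84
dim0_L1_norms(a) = [1.16, 1.4, 1.33]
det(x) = 0.53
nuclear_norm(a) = 3.01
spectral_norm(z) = 2.03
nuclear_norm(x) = 2.56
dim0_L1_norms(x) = [1.56, 1.02, 1.19]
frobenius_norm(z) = 3.03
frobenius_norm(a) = 1.74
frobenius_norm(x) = 1.54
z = x + a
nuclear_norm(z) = 5.16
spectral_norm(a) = 1.00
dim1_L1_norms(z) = [2.59, 2.48, 2.23]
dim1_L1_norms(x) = [1.41, 1.19, 1.17]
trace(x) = -1.30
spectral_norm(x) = 1.08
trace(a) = -0.40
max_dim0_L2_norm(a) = 1.0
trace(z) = -1.70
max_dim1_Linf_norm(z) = 1.84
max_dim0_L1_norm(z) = 2.72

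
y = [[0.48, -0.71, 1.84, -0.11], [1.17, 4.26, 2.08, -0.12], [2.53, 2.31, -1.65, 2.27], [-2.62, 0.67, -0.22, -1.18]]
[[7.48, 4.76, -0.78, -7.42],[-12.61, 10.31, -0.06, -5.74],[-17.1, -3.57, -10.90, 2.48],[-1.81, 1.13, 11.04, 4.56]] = y@ [[0.33,-0.55,-3.85,-0.52], [-4.2,1.04,0.64,0.59], [2.24,3.15,0.79,-3.77], [-2.0,0.27,-0.59,-1.67]]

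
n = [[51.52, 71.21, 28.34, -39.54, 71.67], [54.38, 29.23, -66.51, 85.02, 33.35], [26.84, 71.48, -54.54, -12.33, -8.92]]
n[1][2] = -66.51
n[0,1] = 71.21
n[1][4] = 33.35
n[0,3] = -39.54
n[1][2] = -66.51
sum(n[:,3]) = 33.15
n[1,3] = 85.02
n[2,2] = -54.54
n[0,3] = -39.54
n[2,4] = -8.92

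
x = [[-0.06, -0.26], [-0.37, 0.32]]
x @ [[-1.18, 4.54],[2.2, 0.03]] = [[-0.50,-0.28],[1.14,-1.67]]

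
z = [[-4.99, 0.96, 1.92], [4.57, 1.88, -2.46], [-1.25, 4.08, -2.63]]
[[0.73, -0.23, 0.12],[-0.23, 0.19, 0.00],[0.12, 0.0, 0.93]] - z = [[5.72, -1.19, -1.8], [-4.80, -1.69, 2.46], [1.37, -4.08, 3.56]]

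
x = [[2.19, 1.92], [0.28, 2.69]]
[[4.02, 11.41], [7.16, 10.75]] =x @ [[-0.55, 1.88], [2.72, 3.8]]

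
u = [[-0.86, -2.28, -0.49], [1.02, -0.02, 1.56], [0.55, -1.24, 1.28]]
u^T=[[-0.86, 1.02, 0.55], [-2.28, -0.02, -1.24], [-0.49, 1.56, 1.28]]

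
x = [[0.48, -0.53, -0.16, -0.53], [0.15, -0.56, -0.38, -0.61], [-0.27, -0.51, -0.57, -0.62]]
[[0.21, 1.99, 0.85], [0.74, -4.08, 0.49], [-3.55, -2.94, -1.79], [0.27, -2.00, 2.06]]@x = [[0.17, -1.66, -1.27, -1.85], [-0.39, 1.64, 1.15, 1.79], [-1.66, 4.44, 2.71, 4.78], [-0.73, -0.07, -0.46, -0.20]]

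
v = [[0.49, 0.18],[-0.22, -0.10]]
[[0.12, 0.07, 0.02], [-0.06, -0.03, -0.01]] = v @[[0.16,0.07,0.08],[0.25,0.18,-0.09]]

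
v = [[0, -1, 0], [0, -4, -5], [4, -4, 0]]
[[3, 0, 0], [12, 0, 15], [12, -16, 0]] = v @ [[0, -4, 0], [-3, 0, 0], [0, 0, -3]]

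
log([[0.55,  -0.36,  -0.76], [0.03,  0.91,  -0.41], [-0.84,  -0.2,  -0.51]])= [[0.68j, (-0.2+0.26j), 0.04+1.27j], [(0.2+0.26j), (-0+0.1j), -0.10+0.49j], [-0.04+1.27j, 0.11+0.49j, 0.00+2.36j]]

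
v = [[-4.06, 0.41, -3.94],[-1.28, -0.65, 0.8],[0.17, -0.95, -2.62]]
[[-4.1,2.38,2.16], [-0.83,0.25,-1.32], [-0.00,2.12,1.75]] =v @ [[0.85,  -0.14,  0.30], [-0.23,  -0.77,  0.45], [0.14,  -0.54,  -0.81]]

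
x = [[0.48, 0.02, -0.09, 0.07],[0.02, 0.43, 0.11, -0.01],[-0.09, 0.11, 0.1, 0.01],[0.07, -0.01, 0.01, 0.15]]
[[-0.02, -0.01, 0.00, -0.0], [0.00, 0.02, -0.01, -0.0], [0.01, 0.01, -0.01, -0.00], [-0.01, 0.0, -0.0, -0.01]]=x@[[-0.04,-0.01,0.0,-0.01], [-0.0,0.03,-0.01,-0.00], [0.02,0.05,-0.05,-0.03], [-0.04,0.02,-0.03,-0.03]]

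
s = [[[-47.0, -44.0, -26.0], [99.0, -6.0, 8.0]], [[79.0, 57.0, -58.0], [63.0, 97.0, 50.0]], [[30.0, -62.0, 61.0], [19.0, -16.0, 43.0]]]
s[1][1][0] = 63.0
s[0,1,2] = 8.0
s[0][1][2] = 8.0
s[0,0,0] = -47.0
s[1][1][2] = 50.0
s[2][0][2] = 61.0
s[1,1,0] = 63.0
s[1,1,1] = 97.0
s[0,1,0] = 99.0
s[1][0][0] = 79.0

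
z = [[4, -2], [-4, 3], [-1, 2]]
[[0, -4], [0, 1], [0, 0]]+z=[[4, -6], [-4, 4], [-1, 2]]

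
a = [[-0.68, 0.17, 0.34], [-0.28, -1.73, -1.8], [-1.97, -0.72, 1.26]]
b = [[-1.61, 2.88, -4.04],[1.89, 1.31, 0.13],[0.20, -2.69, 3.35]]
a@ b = [[1.48, -2.65, 3.91], [-3.18, 1.77, -5.12], [2.06, -10.01, 12.09]]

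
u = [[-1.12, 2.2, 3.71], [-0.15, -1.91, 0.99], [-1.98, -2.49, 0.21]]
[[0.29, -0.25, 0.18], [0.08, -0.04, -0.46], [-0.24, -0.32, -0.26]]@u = [[-0.64, 0.67, 0.87],[0.83, 1.4, 0.16],[0.83, 0.73, -1.26]]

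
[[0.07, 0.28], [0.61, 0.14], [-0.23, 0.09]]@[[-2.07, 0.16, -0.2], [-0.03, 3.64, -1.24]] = [[-0.15,1.03,-0.36], [-1.27,0.61,-0.3], [0.47,0.29,-0.07]]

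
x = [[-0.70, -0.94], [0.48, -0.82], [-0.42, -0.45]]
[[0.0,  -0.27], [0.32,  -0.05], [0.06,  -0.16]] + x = [[-0.70,-1.21],[0.8,-0.87],[-0.36,-0.61]]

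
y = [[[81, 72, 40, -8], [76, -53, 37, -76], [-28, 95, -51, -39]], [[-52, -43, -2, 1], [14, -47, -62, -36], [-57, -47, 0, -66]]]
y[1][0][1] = -43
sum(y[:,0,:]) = 89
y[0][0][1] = 72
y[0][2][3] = -39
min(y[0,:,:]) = -76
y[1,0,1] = -43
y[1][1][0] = 14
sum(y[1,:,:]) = -397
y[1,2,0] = -57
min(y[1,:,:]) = -66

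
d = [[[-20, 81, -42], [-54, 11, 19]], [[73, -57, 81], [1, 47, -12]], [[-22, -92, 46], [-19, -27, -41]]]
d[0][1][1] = 11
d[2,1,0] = -19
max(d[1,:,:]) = 81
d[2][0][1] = -92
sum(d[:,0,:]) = 48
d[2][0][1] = -92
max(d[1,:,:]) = 81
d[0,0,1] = 81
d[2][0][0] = -22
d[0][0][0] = -20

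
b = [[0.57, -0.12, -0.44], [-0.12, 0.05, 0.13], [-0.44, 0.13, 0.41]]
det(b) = 0.000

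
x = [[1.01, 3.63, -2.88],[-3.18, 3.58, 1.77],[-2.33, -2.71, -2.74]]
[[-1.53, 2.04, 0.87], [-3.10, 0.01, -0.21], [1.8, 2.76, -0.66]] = x @ [[0.17, -0.36, 0.19], [-0.62, 0.06, 0.14], [-0.19, -0.76, -0.06]]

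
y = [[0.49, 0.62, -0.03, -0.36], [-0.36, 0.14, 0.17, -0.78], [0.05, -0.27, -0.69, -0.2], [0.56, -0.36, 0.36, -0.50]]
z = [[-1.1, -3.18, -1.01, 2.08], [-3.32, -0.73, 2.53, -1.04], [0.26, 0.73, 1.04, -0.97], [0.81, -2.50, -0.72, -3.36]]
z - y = [[-1.59,-3.80,-0.98,2.44], [-2.96,-0.87,2.36,-0.26], [0.21,1.0,1.73,-0.77], [0.25,-2.14,-1.08,-2.86]]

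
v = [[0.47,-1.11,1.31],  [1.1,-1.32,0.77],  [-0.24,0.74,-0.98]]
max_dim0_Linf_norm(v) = 1.32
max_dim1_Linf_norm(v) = 1.32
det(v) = 0.00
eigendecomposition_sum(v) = [[0.23+0.76j,(-0.55-0.77j),0.65+0.28j], [0.55+0.10j,-0.66+0.10j,0.38-0.32j], [(-0.12-0.61j),(0.37+0.65j),(-0.49-0.27j)]] + [[0.23-0.76j, (-0.55+0.77j), (0.65-0.28j)], [(0.55-0.1j), (-0.66-0.1j), 0.38+0.32j], [-0.12+0.61j, (0.37-0.65j), (-0.49+0.27j)]] + [[0j,-0.00-0.00j,0.00+0.00j], [0.00+0.00j,(-0-0j),0j], [0j,-0.00-0.00j,0.00+0.00j]]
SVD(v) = [[-0.63, 0.45, 0.63], [-0.65, -0.76, -0.1], [0.43, -0.48, 0.77]] @ diag([2.7889979806767413, 0.7081597719896136, 3.341677105990191e-05]) @ [[-0.4, 0.67, -0.63], [-0.71, 0.20, 0.67], [0.58, 0.71, 0.40]]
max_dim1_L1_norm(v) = 3.19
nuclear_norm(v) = 3.50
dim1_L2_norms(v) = [1.78, 1.88, 1.25]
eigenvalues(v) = [(-0.92+0.58j), (-0.92-0.58j), 0j]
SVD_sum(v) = [[0.7, -1.17, 1.10], [0.72, -1.21, 1.13], [-0.48, 0.81, -0.75]] + [[-0.23,0.06,0.21], [0.38,-0.11,-0.36], [0.24,-0.07,-0.23]] + [[0.0, 0.0, 0.00], [-0.00, -0.0, -0.00], [0.00, 0.00, 0.0]]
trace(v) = -1.83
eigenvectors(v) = [[0.69+0.00j, (0.69-0j), (0.58+0j)],[(0.22-0.43j), (0.22+0.43j), (0.71+0j)],[(-0.54-0.06j), (-0.54+0.06j), (0.4+0j)]]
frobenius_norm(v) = 2.88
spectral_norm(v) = 2.79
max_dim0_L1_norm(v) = 3.17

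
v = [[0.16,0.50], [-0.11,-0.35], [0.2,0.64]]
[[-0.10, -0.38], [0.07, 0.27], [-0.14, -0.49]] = v @ [[0.54, -0.13], [-0.38, -0.72]]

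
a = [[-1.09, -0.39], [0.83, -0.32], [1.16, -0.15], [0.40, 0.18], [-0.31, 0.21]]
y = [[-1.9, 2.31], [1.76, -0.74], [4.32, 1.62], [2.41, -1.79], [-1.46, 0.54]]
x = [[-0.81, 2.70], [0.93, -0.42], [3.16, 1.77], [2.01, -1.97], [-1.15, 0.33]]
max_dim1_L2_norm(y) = 4.61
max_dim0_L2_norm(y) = 5.77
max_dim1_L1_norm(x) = 4.93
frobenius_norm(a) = 1.96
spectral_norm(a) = 1.87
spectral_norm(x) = 4.18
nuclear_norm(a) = 2.46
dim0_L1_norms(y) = [11.85, 7.0]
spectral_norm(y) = 5.83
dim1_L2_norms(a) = [1.16, 0.89, 1.17, 0.44, 0.37]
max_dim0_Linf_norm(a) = 1.16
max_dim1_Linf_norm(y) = 4.32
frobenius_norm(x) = 5.61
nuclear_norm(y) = 9.20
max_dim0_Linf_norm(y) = 4.32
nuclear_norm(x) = 7.92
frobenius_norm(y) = 6.73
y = a + x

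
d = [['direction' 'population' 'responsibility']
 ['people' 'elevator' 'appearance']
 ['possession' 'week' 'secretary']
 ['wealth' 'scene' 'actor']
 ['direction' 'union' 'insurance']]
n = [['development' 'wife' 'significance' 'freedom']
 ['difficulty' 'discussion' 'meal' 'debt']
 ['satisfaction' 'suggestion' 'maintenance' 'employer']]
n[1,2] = 'meal'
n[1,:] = ['difficulty', 'discussion', 'meal', 'debt']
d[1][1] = 'elevator'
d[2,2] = 'secretary'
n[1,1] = 'discussion'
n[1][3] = 'debt'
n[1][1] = 'discussion'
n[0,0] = 'development'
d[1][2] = 'appearance'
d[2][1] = 'week'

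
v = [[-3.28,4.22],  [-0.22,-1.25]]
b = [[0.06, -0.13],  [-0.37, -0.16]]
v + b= [[-3.22, 4.09], [-0.59, -1.41]]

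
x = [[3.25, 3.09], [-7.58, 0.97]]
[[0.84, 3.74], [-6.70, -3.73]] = x @ [[0.81, 0.57], [-0.58, 0.61]]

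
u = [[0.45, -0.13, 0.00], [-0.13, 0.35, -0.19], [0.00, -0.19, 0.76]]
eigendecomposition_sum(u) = [[0.04, 0.08, 0.03], [0.08, 0.15, 0.05], [0.03, 0.05, 0.02]] + [[0.39, -0.17, -0.13],[-0.17, 0.07, 0.06],[-0.13, 0.06, 0.04]] + [[0.01, -0.04, 0.10], [-0.04, 0.13, -0.30], [0.1, -0.30, 0.70]]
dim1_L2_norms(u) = [0.47, 0.42, 0.78]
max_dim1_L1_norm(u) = 0.95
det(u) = 0.09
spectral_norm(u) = 0.84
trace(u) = 1.56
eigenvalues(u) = [0.21, 0.51, 0.84]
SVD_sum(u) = [[0.01, -0.04, 0.1], [-0.04, 0.13, -0.30], [0.1, -0.3, 0.70]] + [[0.39, -0.17, -0.13], [-0.17, 0.07, 0.06], [-0.13, 0.06, 0.04]] + [[0.04, 0.08, 0.03], [0.08, 0.15, 0.05], [0.03, 0.05, 0.02]]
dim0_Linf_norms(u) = [0.45, 0.35, 0.76]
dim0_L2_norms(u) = [0.47, 0.42, 0.78]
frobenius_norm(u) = 1.00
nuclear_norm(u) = 1.56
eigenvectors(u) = [[-0.46,0.88,0.13], [-0.84,-0.38,-0.39], [-0.29,-0.29,0.91]]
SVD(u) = [[-0.13, -0.88, 0.46], [0.39, 0.38, 0.84], [-0.91, 0.29, 0.29]] @ diag([0.8406836975337454, 0.5065304583644038, 0.2127858441018508]) @ [[-0.13,0.39,-0.91], [-0.88,0.38,0.29], [0.46,0.84,0.29]]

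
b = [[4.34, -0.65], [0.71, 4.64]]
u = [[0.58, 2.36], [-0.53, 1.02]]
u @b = [[4.19, 10.57], [-1.58, 5.08]]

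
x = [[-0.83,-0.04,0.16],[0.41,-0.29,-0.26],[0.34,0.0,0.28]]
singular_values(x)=[1.0, 0.42, 0.22]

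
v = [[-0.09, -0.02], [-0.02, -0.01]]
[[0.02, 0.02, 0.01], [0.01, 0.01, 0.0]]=v @ [[-0.13, -0.28, -0.08], [-0.31, 0.04, -0.01]]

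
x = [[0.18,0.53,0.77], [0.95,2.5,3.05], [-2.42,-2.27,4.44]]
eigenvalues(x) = [0j, (3.56+2.82j), (3.56-2.82j)]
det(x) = 0.09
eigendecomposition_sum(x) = [[-0j,(-0+0j),-0.00+0.00j],  [-0.00+0.00j,0j,0.00+0.00j],  [-0j,(-0+0j),(-0+0j)]] + [[0.09+0.35j, 0.27+0.39j, 0.39-0.43j], [(0.48+1.46j), 1.25+1.61j, 1.52-1.96j], [(-1.21+0.84j), -1.13+1.59j, (2.22+0.86j)]] + [[(0.09-0.35j), 0.27-0.39j, (0.39+0.43j)], [0.48-1.46j, (1.25-1.61j), 1.52+1.96j], [-1.21-0.84j, -1.13-1.59j, (2.22-0.86j)]]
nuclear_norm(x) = 9.64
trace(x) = 7.12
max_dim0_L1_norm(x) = 8.26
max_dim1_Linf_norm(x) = 4.44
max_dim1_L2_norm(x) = 5.54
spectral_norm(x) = 5.74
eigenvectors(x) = [[(0.83+0j), 0.17+0.01j, (0.17-0.01j)], [(-0.53+0j), 0.71+0.00j, 0.71-0.00j], [(0.18+0j), (0.2+0.65j), (0.2-0.65j)]]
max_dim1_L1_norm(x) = 9.13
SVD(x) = [[0.09, -0.20, 0.97], [0.34, -0.91, -0.22], [0.94, 0.35, -0.02]] @ diag([5.7368885646917365, 3.8951497552408503, 0.004240348608715404]) @ [[-0.34, -0.21, 0.92], [-0.45, -0.82, -0.36], [0.83, -0.53, 0.18]]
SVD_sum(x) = [[-0.18, -0.11, 0.49], [-0.65, -0.42, 1.78], [-1.81, -1.15, 4.93]] + [[0.36,0.65,0.28], [1.6,2.92,1.27], [-0.61,-1.12,-0.49]] + [[0.0, -0.0, 0.00],[-0.0, 0.00, -0.0],[-0.00, 0.0, -0.00]]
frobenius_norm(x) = 6.93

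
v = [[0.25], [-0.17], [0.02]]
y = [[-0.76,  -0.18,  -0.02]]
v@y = [[-0.19,  -0.04,  -0.0], [0.13,  0.03,  0.0], [-0.02,  -0.0,  -0.00]]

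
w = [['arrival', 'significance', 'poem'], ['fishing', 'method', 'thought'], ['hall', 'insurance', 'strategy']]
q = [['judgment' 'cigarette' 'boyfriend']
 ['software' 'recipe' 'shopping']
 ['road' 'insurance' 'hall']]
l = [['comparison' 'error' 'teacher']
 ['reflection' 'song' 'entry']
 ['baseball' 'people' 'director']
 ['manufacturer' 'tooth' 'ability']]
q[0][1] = 'cigarette'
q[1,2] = 'shopping'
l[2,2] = 'director'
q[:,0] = ['judgment', 'software', 'road']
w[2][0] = 'hall'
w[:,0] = ['arrival', 'fishing', 'hall']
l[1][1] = 'song'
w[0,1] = 'significance'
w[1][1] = 'method'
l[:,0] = ['comparison', 'reflection', 'baseball', 'manufacturer']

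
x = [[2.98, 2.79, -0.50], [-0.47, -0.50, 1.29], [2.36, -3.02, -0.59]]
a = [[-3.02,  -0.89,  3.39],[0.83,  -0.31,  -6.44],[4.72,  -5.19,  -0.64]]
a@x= [[-0.58,  -18.22,  -1.64],  [-12.58,  21.92,  2.98],  [14.99,  17.7,  -8.68]]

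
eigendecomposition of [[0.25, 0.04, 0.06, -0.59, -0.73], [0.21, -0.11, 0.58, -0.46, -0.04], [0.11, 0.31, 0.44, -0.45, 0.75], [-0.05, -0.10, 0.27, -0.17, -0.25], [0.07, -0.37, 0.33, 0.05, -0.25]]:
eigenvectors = [[(0.6+0j), 0.36-0.34j, (0.36+0.34j), -0.68+0.00j, -0.32+0.00j], [(0.43+0j), (-0.4-0.1j), (-0.4+0.1j), -0.37+0.00j, (-0.65+0j)], [-0.26+0.00j, -0.73+0.00j, -0.73-0.00j, -0.18+0.00j, -0.40+0.00j], [0.47+0.00j, -0.21+0.06j, -0.21-0.06j, -0.60+0.00j, (-0.51+0j)], [(0.41+0j), -0.09+0.03j, (-0.09-0.03j), (0.04+0j), (0.24+0j)]]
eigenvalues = [(-0.7+0j), (0.52+0.1j), (0.52-0.1j), (-0.19+0j), (-0+0j)]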